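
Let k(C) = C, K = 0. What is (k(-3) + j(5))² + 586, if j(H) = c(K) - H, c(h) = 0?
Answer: 650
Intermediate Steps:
j(H) = -H (j(H) = 0 - H = -H)
(k(-3) + j(5))² + 586 = (-3 - 1*5)² + 586 = (-3 - 5)² + 586 = (-8)² + 586 = 64 + 586 = 650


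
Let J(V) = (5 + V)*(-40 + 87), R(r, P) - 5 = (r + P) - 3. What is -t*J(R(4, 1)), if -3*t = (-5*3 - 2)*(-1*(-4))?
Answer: -12784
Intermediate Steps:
t = 68/3 (t = -(-5*3 - 2)*(-1*(-4))/3 = -(-15 - 2)*4/3 = -(-17)*4/3 = -⅓*(-68) = 68/3 ≈ 22.667)
R(r, P) = 2 + P + r (R(r, P) = 5 + ((r + P) - 3) = 5 + ((P + r) - 3) = 5 + (-3 + P + r) = 2 + P + r)
J(V) = 235 + 47*V (J(V) = (5 + V)*47 = 235 + 47*V)
-t*J(R(4, 1)) = -68*(235 + 47*(2 + 1 + 4))/3 = -68*(235 + 47*7)/3 = -68*(235 + 329)/3 = -68*564/3 = -1*12784 = -12784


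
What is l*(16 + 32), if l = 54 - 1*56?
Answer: -96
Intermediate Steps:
l = -2 (l = 54 - 56 = -2)
l*(16 + 32) = -2*(16 + 32) = -2*48 = -96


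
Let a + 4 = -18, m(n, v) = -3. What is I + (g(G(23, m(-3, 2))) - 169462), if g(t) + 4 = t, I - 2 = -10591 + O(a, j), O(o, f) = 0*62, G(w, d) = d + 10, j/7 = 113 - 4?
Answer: -180048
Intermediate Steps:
j = 763 (j = 7*(113 - 4) = 7*109 = 763)
a = -22 (a = -4 - 18 = -22)
G(w, d) = 10 + d
O(o, f) = 0
I = -10589 (I = 2 + (-10591 + 0) = 2 - 10591 = -10589)
g(t) = -4 + t
I + (g(G(23, m(-3, 2))) - 169462) = -10589 + ((-4 + (10 - 3)) - 169462) = -10589 + ((-4 + 7) - 169462) = -10589 + (3 - 169462) = -10589 - 169459 = -180048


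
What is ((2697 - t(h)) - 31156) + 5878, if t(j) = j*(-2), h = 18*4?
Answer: -22437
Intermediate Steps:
h = 72
t(j) = -2*j
((2697 - t(h)) - 31156) + 5878 = ((2697 - (-2)*72) - 31156) + 5878 = ((2697 - 1*(-144)) - 31156) + 5878 = ((2697 + 144) - 31156) + 5878 = (2841 - 31156) + 5878 = -28315 + 5878 = -22437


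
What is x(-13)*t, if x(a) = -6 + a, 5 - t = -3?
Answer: -152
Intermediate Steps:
t = 8 (t = 5 - 1*(-3) = 5 + 3 = 8)
x(-13)*t = (-6 - 13)*8 = -19*8 = -152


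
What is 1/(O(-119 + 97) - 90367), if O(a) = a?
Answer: -1/90389 ≈ -1.1063e-5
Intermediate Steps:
1/(O(-119 + 97) - 90367) = 1/((-119 + 97) - 90367) = 1/(-22 - 90367) = 1/(-90389) = -1/90389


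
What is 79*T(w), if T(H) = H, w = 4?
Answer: 316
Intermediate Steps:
79*T(w) = 79*4 = 316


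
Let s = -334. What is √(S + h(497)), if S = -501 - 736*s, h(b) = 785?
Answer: 2*√61527 ≈ 496.09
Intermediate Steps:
S = 245323 (S = -501 - 736*(-334) = -501 + 245824 = 245323)
√(S + h(497)) = √(245323 + 785) = √246108 = 2*√61527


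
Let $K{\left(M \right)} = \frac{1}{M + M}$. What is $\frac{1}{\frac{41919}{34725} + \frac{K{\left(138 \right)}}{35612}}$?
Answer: $\frac{113769656400}{137339398951} \approx 0.82838$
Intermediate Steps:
$K{\left(M \right)} = \frac{1}{2 M}$
$\frac{1}{\frac{41919}{34725} + \frac{K{\left(138 \right)}}{35612}} = \frac{1}{\frac{41919}{34725} + \frac{\frac{1}{2} \cdot \frac{1}{138}}{35612}} = \frac{1}{41919 \cdot \frac{1}{34725} + \frac{1}{2} \cdot \frac{1}{138} \cdot \frac{1}{35612}} = \frac{1}{\frac{13973}{11575} + \frac{1}{276} \cdot \frac{1}{35612}} = \frac{1}{\frac{13973}{11575} + \frac{1}{9828912}} = \frac{1}{\frac{137339398951}{113769656400}} = \frac{113769656400}{137339398951}$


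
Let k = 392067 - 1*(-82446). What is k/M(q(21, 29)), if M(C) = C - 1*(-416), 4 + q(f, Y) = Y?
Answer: 158171/147 ≈ 1076.0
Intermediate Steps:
q(f, Y) = -4 + Y
M(C) = 416 + C (M(C) = C + 416 = 416 + C)
k = 474513 (k = 392067 + 82446 = 474513)
k/M(q(21, 29)) = 474513/(416 + (-4 + 29)) = 474513/(416 + 25) = 474513/441 = 474513*(1/441) = 158171/147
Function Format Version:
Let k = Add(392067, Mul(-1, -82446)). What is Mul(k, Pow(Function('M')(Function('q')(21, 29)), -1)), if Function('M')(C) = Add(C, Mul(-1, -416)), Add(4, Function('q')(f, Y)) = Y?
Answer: Rational(158171, 147) ≈ 1076.0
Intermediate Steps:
Function('q')(f, Y) = Add(-4, Y)
Function('M')(C) = Add(416, C) (Function('M')(C) = Add(C, 416) = Add(416, C))
k = 474513 (k = Add(392067, 82446) = 474513)
Mul(k, Pow(Function('M')(Function('q')(21, 29)), -1)) = Mul(474513, Pow(Add(416, Add(-4, 29)), -1)) = Mul(474513, Pow(Add(416, 25), -1)) = Mul(474513, Pow(441, -1)) = Mul(474513, Rational(1, 441)) = Rational(158171, 147)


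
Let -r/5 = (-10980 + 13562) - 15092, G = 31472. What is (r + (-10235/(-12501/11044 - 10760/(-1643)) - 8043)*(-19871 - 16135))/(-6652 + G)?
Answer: 8789684373729924/609916112885 ≈ 14411.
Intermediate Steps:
r = 62550 (r = -5*((-10980 + 13562) - 15092) = -5*(2582 - 15092) = -5*(-12510) = 62550)
(r + (-10235/(-12501/11044 - 10760/(-1643)) - 8043)*(-19871 - 16135))/(-6652 + G) = (62550 + (-10235/(-12501/11044 - 10760/(-1643)) - 8043)*(-19871 - 16135))/(-6652 + 31472) = (62550 + (-10235/(-12501*1/11044 - 10760*(-1/1643)) - 8043)*(-36006))/24820 = (62550 + (-10235/(-12501/11044 + 10760/1643) - 8043)*(-36006))*(1/24820) = (62550 + (-10235/98294297/18145292 - 8043)*(-36006))*(1/24820) = (62550 + (-10235*18145292/98294297 - 8043)*(-36006))*(1/24820) = (62550 + (-185717063620/98294297 - 8043)*(-36006))*(1/24820) = (62550 - 976298094391/98294297*(-36006))*(1/24820) = (62550 + 35152589186642346/98294297)*(1/24820) = (35158737494919696/98294297)*(1/24820) = 8789684373729924/609916112885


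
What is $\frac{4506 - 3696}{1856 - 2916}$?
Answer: $- \frac{81}{106} \approx -0.76415$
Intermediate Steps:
$\frac{4506 - 3696}{1856 - 2916} = \frac{4506 - 3696}{-1060} = \left(4506 - 3696\right) \left(- \frac{1}{1060}\right) = 810 \left(- \frac{1}{1060}\right) = - \frac{81}{106}$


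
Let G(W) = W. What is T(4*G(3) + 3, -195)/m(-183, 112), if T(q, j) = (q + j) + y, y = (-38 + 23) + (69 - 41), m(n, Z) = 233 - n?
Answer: -167/416 ≈ -0.40144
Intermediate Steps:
y = 13 (y = -15 + 28 = 13)
T(q, j) = 13 + j + q (T(q, j) = (q + j) + 13 = (j + q) + 13 = 13 + j + q)
T(4*G(3) + 3, -195)/m(-183, 112) = (13 - 195 + (4*3 + 3))/(233 - 1*(-183)) = (13 - 195 + (12 + 3))/(233 + 183) = (13 - 195 + 15)/416 = -167*1/416 = -167/416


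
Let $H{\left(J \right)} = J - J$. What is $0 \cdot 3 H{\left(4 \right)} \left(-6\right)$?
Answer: $0$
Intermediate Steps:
$H{\left(J \right)} = 0$
$0 \cdot 3 H{\left(4 \right)} \left(-6\right) = 0 \cdot 3 \cdot 0 \left(-6\right) = 0 \cdot 0 \left(-6\right) = 0 \left(-6\right) = 0$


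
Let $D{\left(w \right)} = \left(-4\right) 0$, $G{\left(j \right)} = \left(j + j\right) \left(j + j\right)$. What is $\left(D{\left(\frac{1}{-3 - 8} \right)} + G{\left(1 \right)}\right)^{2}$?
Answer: $16$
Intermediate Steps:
$G{\left(j \right)} = 4 j^{2}$ ($G{\left(j \right)} = 2 j 2 j = 4 j^{2}$)
$D{\left(w \right)} = 0$
$\left(D{\left(\frac{1}{-3 - 8} \right)} + G{\left(1 \right)}\right)^{2} = \left(0 + 4 \cdot 1^{2}\right)^{2} = \left(0 + 4 \cdot 1\right)^{2} = \left(0 + 4\right)^{2} = 4^{2} = 16$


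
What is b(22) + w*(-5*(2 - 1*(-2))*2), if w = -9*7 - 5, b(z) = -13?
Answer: 2707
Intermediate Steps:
w = -68 (w = -63 - 5 = -68)
b(22) + w*(-5*(2 - 1*(-2))*2) = -13 - 68*(-5*(2 - 1*(-2)))*2 = -13 - 68*(-5*(2 + 2))*2 = -13 - 68*(-5*4)*2 = -13 - (-1360)*2 = -13 - 68*(-40) = -13 + 2720 = 2707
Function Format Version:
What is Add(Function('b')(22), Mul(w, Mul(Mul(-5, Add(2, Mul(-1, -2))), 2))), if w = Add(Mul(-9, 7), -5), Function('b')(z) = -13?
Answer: 2707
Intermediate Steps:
w = -68 (w = Add(-63, -5) = -68)
Add(Function('b')(22), Mul(w, Mul(Mul(-5, Add(2, Mul(-1, -2))), 2))) = Add(-13, Mul(-68, Mul(Mul(-5, Add(2, Mul(-1, -2))), 2))) = Add(-13, Mul(-68, Mul(Mul(-5, Add(2, 2)), 2))) = Add(-13, Mul(-68, Mul(Mul(-5, 4), 2))) = Add(-13, Mul(-68, Mul(-20, 2))) = Add(-13, Mul(-68, -40)) = Add(-13, 2720) = 2707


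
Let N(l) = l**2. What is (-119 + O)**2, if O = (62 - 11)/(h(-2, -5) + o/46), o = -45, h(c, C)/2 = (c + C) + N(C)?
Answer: 3984260641/288369 ≈ 13817.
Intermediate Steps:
h(c, C) = 2*C + 2*c + 2*C**2 (h(c, C) = 2*((c + C) + C**2) = 2*((C + c) + C**2) = 2*(C + c + C**2) = 2*C + 2*c + 2*C**2)
O = 782/537 (O = (62 - 11)/((2*(-5) + 2*(-2) + 2*(-5)**2) - 45/46) = 51/((-10 - 4 + 2*25) - 45*1/46) = 51/((-10 - 4 + 50) - 45/46) = 51/(36 - 45/46) = 51/(1611/46) = 51*(46/1611) = 782/537 ≈ 1.4562)
(-119 + O)**2 = (-119 + 782/537)**2 = (-63121/537)**2 = 3984260641/288369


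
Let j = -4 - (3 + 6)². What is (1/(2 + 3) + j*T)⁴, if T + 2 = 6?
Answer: 8332465333201/625 ≈ 1.3332e+10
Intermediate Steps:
T = 4 (T = -2 + 6 = 4)
j = -85 (j = -4 - 1*9² = -4 - 1*81 = -4 - 81 = -85)
(1/(2 + 3) + j*T)⁴ = (1/(2 + 3) - 85*4)⁴ = (1/5 - 340)⁴ = (⅕ - 340)⁴ = (-1699/5)⁴ = 8332465333201/625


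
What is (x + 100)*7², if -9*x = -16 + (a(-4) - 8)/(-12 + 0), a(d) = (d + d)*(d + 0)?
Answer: 4998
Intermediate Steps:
a(d) = 2*d² (a(d) = (2*d)*d = 2*d²)
x = 2 (x = -(-16 + (2*(-4)² - 8)/(-12 + 0))/9 = -(-16 + (2*16 - 8)/(-12))/9 = -(-16 + (32 - 8)*(-1/12))/9 = -(-16 + 24*(-1/12))/9 = -(-16 - 2)/9 = -⅑*(-18) = 2)
(x + 100)*7² = (2 + 100)*7² = 102*49 = 4998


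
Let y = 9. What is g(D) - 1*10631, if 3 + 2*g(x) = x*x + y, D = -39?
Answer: -19735/2 ≈ -9867.5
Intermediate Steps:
g(x) = 3 + x²/2 (g(x) = -3/2 + (x*x + 9)/2 = -3/2 + (x² + 9)/2 = -3/2 + (9 + x²)/2 = -3/2 + (9/2 + x²/2) = 3 + x²/2)
g(D) - 1*10631 = (3 + (½)*(-39)²) - 1*10631 = (3 + (½)*1521) - 10631 = (3 + 1521/2) - 10631 = 1527/2 - 10631 = -19735/2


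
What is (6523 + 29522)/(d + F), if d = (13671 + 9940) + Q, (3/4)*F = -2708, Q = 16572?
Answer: 108135/109717 ≈ 0.98558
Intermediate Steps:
F = -10832/3 (F = (4/3)*(-2708) = -10832/3 ≈ -3610.7)
d = 40183 (d = (13671 + 9940) + 16572 = 23611 + 16572 = 40183)
(6523 + 29522)/(d + F) = (6523 + 29522)/(40183 - 10832/3) = 36045/(109717/3) = 36045*(3/109717) = 108135/109717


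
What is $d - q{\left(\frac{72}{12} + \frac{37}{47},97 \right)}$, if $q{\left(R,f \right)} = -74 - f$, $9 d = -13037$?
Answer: $- \frac{11498}{9} \approx -1277.6$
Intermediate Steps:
$d = - \frac{13037}{9}$ ($d = \frac{1}{9} \left(-13037\right) = - \frac{13037}{9} \approx -1448.6$)
$d - q{\left(\frac{72}{12} + \frac{37}{47},97 \right)} = - \frac{13037}{9} - \left(-74 - 97\right) = - \frac{13037}{9} - -171 = - \frac{13037}{9} + 171 = - \frac{11498}{9}$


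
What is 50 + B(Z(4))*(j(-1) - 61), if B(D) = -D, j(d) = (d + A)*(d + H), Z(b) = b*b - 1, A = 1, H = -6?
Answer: 965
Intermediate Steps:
Z(b) = -1 + b² (Z(b) = b² - 1 = -1 + b²)
j(d) = (1 + d)*(-6 + d) (j(d) = (d + 1)*(d - 6) = (1 + d)*(-6 + d))
50 + B(Z(4))*(j(-1) - 61) = 50 + (-(-1 + 4²))*((-6 + (-1)² - 5*(-1)) - 61) = 50 + (-(-1 + 16))*((-6 + 1 + 5) - 61) = 50 + (-1*15)*(0 - 61) = 50 - 15*(-61) = 50 + 915 = 965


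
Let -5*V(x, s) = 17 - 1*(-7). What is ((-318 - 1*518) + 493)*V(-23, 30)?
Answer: 8232/5 ≈ 1646.4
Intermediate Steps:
V(x, s) = -24/5 (V(x, s) = -(17 - 1*(-7))/5 = -(17 + 7)/5 = -⅕*24 = -24/5)
((-318 - 1*518) + 493)*V(-23, 30) = ((-318 - 1*518) + 493)*(-24/5) = ((-318 - 518) + 493)*(-24/5) = (-836 + 493)*(-24/5) = -343*(-24/5) = 8232/5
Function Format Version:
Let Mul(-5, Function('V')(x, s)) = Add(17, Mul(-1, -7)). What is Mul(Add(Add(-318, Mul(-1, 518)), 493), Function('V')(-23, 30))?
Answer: Rational(8232, 5) ≈ 1646.4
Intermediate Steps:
Function('V')(x, s) = Rational(-24, 5) (Function('V')(x, s) = Mul(Rational(-1, 5), Add(17, Mul(-1, -7))) = Mul(Rational(-1, 5), Add(17, 7)) = Mul(Rational(-1, 5), 24) = Rational(-24, 5))
Mul(Add(Add(-318, Mul(-1, 518)), 493), Function('V')(-23, 30)) = Mul(Add(Add(-318, Mul(-1, 518)), 493), Rational(-24, 5)) = Mul(Add(Add(-318, -518), 493), Rational(-24, 5)) = Mul(Add(-836, 493), Rational(-24, 5)) = Mul(-343, Rational(-24, 5)) = Rational(8232, 5)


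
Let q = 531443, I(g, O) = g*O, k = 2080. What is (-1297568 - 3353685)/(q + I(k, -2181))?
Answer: 4651253/4005037 ≈ 1.1614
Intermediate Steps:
I(g, O) = O*g
(-1297568 - 3353685)/(q + I(k, -2181)) = (-1297568 - 3353685)/(531443 - 2181*2080) = -4651253/(531443 - 4536480) = -4651253/(-4005037) = -4651253*(-1/4005037) = 4651253/4005037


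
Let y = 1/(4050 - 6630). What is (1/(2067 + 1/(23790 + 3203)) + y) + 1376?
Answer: 12379691625623/8996868285 ≈ 1376.0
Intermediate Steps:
y = -1/2580 (y = 1/(-2580) = -1/2580 ≈ -0.00038760)
(1/(2067 + 1/(23790 + 3203)) + y) + 1376 = (1/(2067 + 1/(23790 + 3203)) - 1/2580) + 1376 = (1/(2067 + 1/26993) - 1/2580) + 1376 = (1/(55794532/26993) - 1/2580) + 1376 = (26993/55794532 - 1/2580) + 1376 = 865463/8996868285 + 1376 = 12379691625623/8996868285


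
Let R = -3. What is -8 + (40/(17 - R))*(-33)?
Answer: -74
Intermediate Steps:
-8 + (40/(17 - R))*(-33) = -8 + (40/(17 - 1*(-3)))*(-33) = -8 + (40/(17 + 3))*(-33) = -8 + (40/20)*(-33) = -8 + (40*(1/20))*(-33) = -8 + 2*(-33) = -8 - 66 = -74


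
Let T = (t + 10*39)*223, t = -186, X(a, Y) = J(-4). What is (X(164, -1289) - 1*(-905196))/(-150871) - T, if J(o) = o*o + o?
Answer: -6864328740/150871 ≈ -45498.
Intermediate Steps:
J(o) = o + o² (J(o) = o² + o = o + o²)
X(a, Y) = 12 (X(a, Y) = -4*(1 - 4) = -4*(-3) = 12)
T = 45492 (T = (-186 + 10*39)*223 = (-186 + 390)*223 = 204*223 = 45492)
(X(164, -1289) - 1*(-905196))/(-150871) - T = (12 - 1*(-905196))/(-150871) - 1*45492 = (12 + 905196)*(-1/150871) - 45492 = 905208*(-1/150871) - 45492 = -905208/150871 - 45492 = -6864328740/150871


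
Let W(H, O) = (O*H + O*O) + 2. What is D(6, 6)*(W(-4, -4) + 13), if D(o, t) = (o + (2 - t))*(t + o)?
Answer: 1128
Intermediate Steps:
D(o, t) = (o + t)*(2 + o - t) (D(o, t) = (2 + o - t)*(o + t) = (o + t)*(2 + o - t))
W(H, O) = 2 + O² + H*O (W(H, O) = (H*O + O²) + 2 = (O² + H*O) + 2 = 2 + O² + H*O)
D(6, 6)*(W(-4, -4) + 13) = (6² - 1*6² + 2*6 + 2*6)*((2 + (-4)² - 4*(-4)) + 13) = (36 - 1*36 + 12 + 12)*((2 + 16 + 16) + 13) = (36 - 36 + 12 + 12)*(34 + 13) = 24*47 = 1128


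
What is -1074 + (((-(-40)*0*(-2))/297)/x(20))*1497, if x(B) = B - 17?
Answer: -1074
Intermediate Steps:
x(B) = -17 + B
-1074 + (((-(-40)*0*(-2))/297)/x(20))*1497 = -1074 + (((-(-40)*0*(-2))/297)/(-17 + 20))*1497 = -1074 + (((-10*0*(-2))*(1/297))/3)*1497 = -1074 + (((0*(-2))*(1/297))*(1/3))*1497 = -1074 + ((0*(1/297))*(1/3))*1497 = -1074 + (0*(1/3))*1497 = -1074 + 0*1497 = -1074 + 0 = -1074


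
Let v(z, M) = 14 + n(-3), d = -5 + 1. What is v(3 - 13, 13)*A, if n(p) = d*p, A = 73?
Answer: 1898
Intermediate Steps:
d = -4
n(p) = -4*p
v(z, M) = 26 (v(z, M) = 14 - 4*(-3) = 14 + 12 = 26)
v(3 - 13, 13)*A = 26*73 = 1898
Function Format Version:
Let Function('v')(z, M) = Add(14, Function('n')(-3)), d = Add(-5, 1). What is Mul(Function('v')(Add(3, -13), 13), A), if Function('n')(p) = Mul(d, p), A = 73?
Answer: 1898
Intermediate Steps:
d = -4
Function('n')(p) = Mul(-4, p)
Function('v')(z, M) = 26 (Function('v')(z, M) = Add(14, Mul(-4, -3)) = Add(14, 12) = 26)
Mul(Function('v')(Add(3, -13), 13), A) = Mul(26, 73) = 1898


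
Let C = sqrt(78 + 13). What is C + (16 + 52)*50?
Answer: 3400 + sqrt(91) ≈ 3409.5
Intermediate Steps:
C = sqrt(91) ≈ 9.5394
C + (16 + 52)*50 = sqrt(91) + (16 + 52)*50 = sqrt(91) + 68*50 = sqrt(91) + 3400 = 3400 + sqrt(91)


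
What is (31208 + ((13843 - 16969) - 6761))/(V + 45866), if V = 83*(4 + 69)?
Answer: 21321/51925 ≈ 0.41061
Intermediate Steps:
V = 6059 (V = 83*73 = 6059)
(31208 + ((13843 - 16969) - 6761))/(V + 45866) = (31208 + ((13843 - 16969) - 6761))/(6059 + 45866) = (31208 + (-3126 - 6761))/51925 = (31208 - 9887)*(1/51925) = 21321*(1/51925) = 21321/51925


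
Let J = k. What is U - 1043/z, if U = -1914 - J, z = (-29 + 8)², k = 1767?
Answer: -232052/63 ≈ -3683.4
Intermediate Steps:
J = 1767
z = 441 (z = (-21)² = 441)
U = -3681 (U = -1914 - 1*1767 = -1914 - 1767 = -3681)
U - 1043/z = -3681 - 1043/441 = -3681 - 1043*1/441 = -3681 - 149/63 = -232052/63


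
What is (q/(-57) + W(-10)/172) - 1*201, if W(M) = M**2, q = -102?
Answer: -162280/817 ≈ -198.63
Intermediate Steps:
(q/(-57) + W(-10)/172) - 1*201 = (-102/(-57) + (-10)**2/172) - 1*201 = (-102*(-1/57) + 100*(1/172)) - 201 = (34/19 + 25/43) - 201 = 1937/817 - 201 = -162280/817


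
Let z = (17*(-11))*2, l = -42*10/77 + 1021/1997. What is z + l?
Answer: -8324247/21967 ≈ -378.94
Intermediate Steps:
l = -108589/21967 (l = -420*1/77 + 1021*(1/1997) = -60/11 + 1021/1997 = -108589/21967 ≈ -4.9433)
z = -374 (z = -187*2 = -374)
z + l = -374 - 108589/21967 = -8324247/21967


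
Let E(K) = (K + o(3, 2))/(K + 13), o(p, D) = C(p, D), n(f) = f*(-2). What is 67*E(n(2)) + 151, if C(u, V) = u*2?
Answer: 1493/9 ≈ 165.89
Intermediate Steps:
n(f) = -2*f
C(u, V) = 2*u
o(p, D) = 2*p
E(K) = (6 + K)/(13 + K) (E(K) = (K + 2*3)/(K + 13) = (K + 6)/(13 + K) = (6 + K)/(13 + K))
67*E(n(2)) + 151 = 67*((6 - 2*2)/(13 - 2*2)) + 151 = 67*((6 - 4)/(13 - 4)) + 151 = 67*(2/9) + 151 = 134/9 + 151 = 1493/9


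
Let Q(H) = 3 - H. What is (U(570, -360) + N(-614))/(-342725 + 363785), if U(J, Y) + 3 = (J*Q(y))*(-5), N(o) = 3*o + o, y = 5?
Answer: 3241/21060 ≈ 0.15389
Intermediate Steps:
N(o) = 4*o
U(J, Y) = -3 + 10*J (U(J, Y) = -3 + (J*(3 - 1*5))*(-5) = -3 + (J*(3 - 5))*(-5) = -3 + (J*(-2))*(-5) = -3 - 2*J*(-5) = -3 + 10*J)
(U(570, -360) + N(-614))/(-342725 + 363785) = ((-3 + 10*570) + 4*(-614))/(-342725 + 363785) = ((-3 + 5700) - 2456)/21060 = (5697 - 2456)*(1/21060) = 3241*(1/21060) = 3241/21060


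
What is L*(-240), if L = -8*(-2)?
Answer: -3840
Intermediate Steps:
L = 16
L*(-240) = 16*(-240) = -3840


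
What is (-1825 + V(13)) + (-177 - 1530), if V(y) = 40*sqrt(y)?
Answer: -3532 + 40*sqrt(13) ≈ -3387.8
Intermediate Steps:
(-1825 + V(13)) + (-177 - 1530) = (-1825 + 40*sqrt(13)) + (-177 - 1530) = (-1825 + 40*sqrt(13)) - 1707 = -3532 + 40*sqrt(13)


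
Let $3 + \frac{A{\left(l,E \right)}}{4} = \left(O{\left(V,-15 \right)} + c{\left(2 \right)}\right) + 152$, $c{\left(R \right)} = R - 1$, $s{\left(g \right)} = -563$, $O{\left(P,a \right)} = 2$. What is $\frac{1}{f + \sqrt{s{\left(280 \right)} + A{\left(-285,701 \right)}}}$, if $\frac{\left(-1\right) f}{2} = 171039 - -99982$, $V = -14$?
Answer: $- \frac{542042}{293809529719} - \frac{3 \sqrt{5}}{293809529719} \approx -1.8449 \cdot 10^{-6}$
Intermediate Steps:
$f = -542042$ ($f = - 2 \left(171039 - -99982\right) = - 2 \left(171039 + 99982\right) = \left(-2\right) 271021 = -542042$)
$c{\left(R \right)} = -1 + R$ ($c{\left(R \right)} = R - 1 = -1 + R$)
$A{\left(l,E \right)} = 608$ ($A{\left(l,E \right)} = -12 + 4 \left(\left(2 + \left(-1 + 2\right)\right) + 152\right) = -12 + 4 \left(\left(2 + 1\right) + 152\right) = -12 + 4 \left(3 + 152\right) = -12 + 4 \cdot 155 = -12 + 620 = 608$)
$\frac{1}{f + \sqrt{s{\left(280 \right)} + A{\left(-285,701 \right)}}} = \frac{1}{-542042 + \sqrt{-563 + 608}} = \frac{1}{-542042 + \sqrt{45}} = \frac{1}{-542042 + 3 \sqrt{5}}$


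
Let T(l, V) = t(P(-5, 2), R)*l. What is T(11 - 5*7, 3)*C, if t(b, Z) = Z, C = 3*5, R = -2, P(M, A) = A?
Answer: 720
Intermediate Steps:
C = 15
T(l, V) = -2*l
T(11 - 5*7, 3)*C = -2*(11 - 5*7)*15 = -2*(11 - 35)*15 = -2*(-24)*15 = 48*15 = 720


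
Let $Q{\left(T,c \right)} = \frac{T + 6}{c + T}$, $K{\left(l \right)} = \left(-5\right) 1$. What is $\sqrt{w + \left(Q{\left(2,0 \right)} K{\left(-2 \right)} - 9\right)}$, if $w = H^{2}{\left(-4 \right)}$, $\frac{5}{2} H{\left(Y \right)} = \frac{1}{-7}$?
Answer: $\frac{i \sqrt{35521}}{35} \approx 5.3849 i$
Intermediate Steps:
$K{\left(l \right)} = -5$
$Q{\left(T,c \right)} = \frac{6 + T}{T + c}$
$H{\left(Y \right)} = - \frac{2}{35}$ ($H{\left(Y \right)} = \frac{2}{5 \left(-7\right)} = \frac{2}{5} \left(- \frac{1}{7}\right) = - \frac{2}{35}$)
$w = \frac{4}{1225}$ ($w = \left(- \frac{2}{35}\right)^{2} = \frac{4}{1225} \approx 0.0032653$)
$\sqrt{w + \left(Q{\left(2,0 \right)} K{\left(-2 \right)} - 9\right)} = \sqrt{\frac{4}{1225} + \left(\frac{6 + 2}{2 + 0} \left(-5\right) - 9\right)} = \sqrt{\frac{4}{1225} + \left(\frac{1}{2} \cdot 8 \left(-5\right) - 9\right)} = \sqrt{\frac{4}{1225} + \left(4 \left(-5\right) - 9\right)} = \sqrt{\frac{4}{1225} - 29} = \sqrt{- \frac{35521}{1225}} = \frac{i \sqrt{35521}}{35}$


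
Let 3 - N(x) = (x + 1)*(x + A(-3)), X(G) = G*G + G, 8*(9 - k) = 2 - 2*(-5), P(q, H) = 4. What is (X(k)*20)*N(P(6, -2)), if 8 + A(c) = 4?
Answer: 3825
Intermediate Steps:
A(c) = -4 (A(c) = -8 + 4 = -4)
k = 15/2 (k = 9 - (2 - 2*(-5))/8 = 9 - (2 + 10)/8 = 9 - ⅛*12 = 9 - 3/2 = 15/2 ≈ 7.5000)
X(G) = G + G² (X(G) = G² + G = G + G²)
N(x) = 3 - (1 + x)*(-4 + x) (N(x) = 3 - (x + 1)*(x - 4) = 3 - (1 + x)*(-4 + x))
(X(k)*20)*N(P(6, -2)) = ((15*(1 + 15/2)/2)*20)*(7 - 1*4² + 3*4) = (((15/2)*(17/2))*20)*(7 - 1*16 + 12) = ((255/4)*20)*(7 - 16 + 12) = 1275*3 = 3825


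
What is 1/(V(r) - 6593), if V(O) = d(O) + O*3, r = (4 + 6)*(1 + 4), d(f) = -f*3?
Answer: -1/6593 ≈ -0.00015168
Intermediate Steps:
d(f) = -3*f
r = 50 (r = 10*5 = 50)
V(O) = 0 (V(O) = -3*O + O*3 = -3*O + 3*O = 0)
1/(V(r) - 6593) = 1/(0 - 6593) = 1/(-6593) = -1/6593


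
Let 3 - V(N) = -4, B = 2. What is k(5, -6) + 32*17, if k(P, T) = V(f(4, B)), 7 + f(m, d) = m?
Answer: 551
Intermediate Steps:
f(m, d) = -7 + m
V(N) = 7 (V(N) = 3 - 1*(-4) = 3 + 4 = 7)
k(P, T) = 7
k(5, -6) + 32*17 = 7 + 32*17 = 7 + 544 = 551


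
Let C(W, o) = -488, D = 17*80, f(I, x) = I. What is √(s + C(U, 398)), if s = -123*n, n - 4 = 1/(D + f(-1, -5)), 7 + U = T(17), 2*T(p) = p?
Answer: I*√201123393/453 ≈ 31.306*I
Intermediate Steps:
T(p) = p/2
D = 1360
U = 3/2 (U = -7 + (½)*17 = -7 + 17/2 = 3/2 ≈ 1.5000)
n = 5437/1359 (n = 4 + 1/(1360 - 1) = 4 + 1/1359 = 5437/1359 ≈ 4.0007)
s = -222917/453 (s = -123*5437/1359 = -222917/453 ≈ -492.09)
√(s + C(U, 398)) = √(-222917/453 - 488) = √(-443981/453) = I*√201123393/453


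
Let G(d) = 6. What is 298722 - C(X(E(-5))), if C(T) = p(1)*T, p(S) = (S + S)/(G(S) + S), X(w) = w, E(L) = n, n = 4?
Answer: 2091046/7 ≈ 2.9872e+5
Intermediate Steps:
E(L) = 4
p(S) = 2*S/(6 + S) (p(S) = (S + S)/(6 + S) = (2*S)/(6 + S) = 2*S/(6 + S))
C(T) = 2*T/7 (C(T) = (2*1/(6 + 1))*T = (2*1/7)*T = (2*1*(⅐))*T = 2*T/7)
298722 - C(X(E(-5))) = 298722 - 2*4/7 = 298722 - 1*8/7 = 298722 - 8/7 = 2091046/7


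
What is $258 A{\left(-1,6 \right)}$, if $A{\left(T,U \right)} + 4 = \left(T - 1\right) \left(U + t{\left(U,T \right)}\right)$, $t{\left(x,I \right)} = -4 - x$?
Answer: $1032$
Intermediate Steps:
$A{\left(T,U \right)} = - 4 T$ ($A{\left(T,U \right)} = -4 + \left(T - 1\right) \left(U - \left(4 + U\right)\right) = -4 + \left(-1 + T\right) \left(-4\right) = -4 - \left(-4 + 4 T\right) = - 4 T$)
$258 A{\left(-1,6 \right)} = 258 \left(\left(-4\right) \left(-1\right)\right) = 258 \cdot 4 = 1032$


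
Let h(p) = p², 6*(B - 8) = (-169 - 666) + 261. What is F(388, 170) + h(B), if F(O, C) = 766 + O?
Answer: 79555/9 ≈ 8839.4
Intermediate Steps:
B = -263/3 (B = 8 + ((-169 - 666) + 261)/6 = 8 + (-835 + 261)/6 = 8 + (⅙)*(-574) = 8 - 287/3 = -263/3 ≈ -87.667)
F(388, 170) + h(B) = (766 + 388) + (-263/3)² = 1154 + 69169/9 = 79555/9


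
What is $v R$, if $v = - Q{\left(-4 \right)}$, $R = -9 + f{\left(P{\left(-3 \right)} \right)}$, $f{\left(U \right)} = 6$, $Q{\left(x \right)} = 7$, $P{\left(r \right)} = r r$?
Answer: $21$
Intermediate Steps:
$P{\left(r \right)} = r^{2}$
$R = -3$ ($R = -9 + 6 = -3$)
$v = -7$ ($v = \left(-1\right) 7 = -7$)
$v R = \left(-7\right) \left(-3\right) = 21$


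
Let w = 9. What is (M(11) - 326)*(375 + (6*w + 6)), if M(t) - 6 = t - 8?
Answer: -137895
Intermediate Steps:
M(t) = -2 + t (M(t) = 6 + (t - 8) = 6 + (-8 + t) = -2 + t)
(M(11) - 326)*(375 + (6*w + 6)) = ((-2 + 11) - 326)*(375 + (6*9 + 6)) = (9 - 326)*(375 + (54 + 6)) = -317*(375 + 60) = -317*435 = -137895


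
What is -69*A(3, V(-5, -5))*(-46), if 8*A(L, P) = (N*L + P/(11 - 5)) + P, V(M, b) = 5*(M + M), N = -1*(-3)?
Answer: -19573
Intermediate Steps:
N = 3
V(M, b) = 10*M (V(M, b) = 5*(2*M) = 10*M)
A(L, P) = 3*L/8 + 7*P/48 (A(L, P) = ((3*L + P/(11 - 5)) + P)/8 = ((3*L + P/6) + P)/8 = (3*L + 7*P/6)/8 = 3*L/8 + 7*P/48)
-69*A(3, V(-5, -5))*(-46) = -69*((3/8)*3 + 7*(10*(-5))/48)*(-46) = -69*(9/8 + (7/48)*(-50))*(-46) = -69*(9/8 - 175/24)*(-46) = -69*(-37/6)*(-46) = (851/2)*(-46) = -19573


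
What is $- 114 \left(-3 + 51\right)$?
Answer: $-5472$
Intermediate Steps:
$- 114 \left(-3 + 51\right) = \left(-114\right) 48 = -5472$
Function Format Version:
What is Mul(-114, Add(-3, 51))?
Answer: -5472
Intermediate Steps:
Mul(-114, Add(-3, 51)) = Mul(-114, 48) = -5472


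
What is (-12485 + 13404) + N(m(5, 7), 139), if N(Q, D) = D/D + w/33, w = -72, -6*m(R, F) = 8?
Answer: 10096/11 ≈ 917.82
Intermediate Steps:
m(R, F) = -4/3 (m(R, F) = -1/6*8 = -4/3)
N(Q, D) = -13/11 (N(Q, D) = D/D - 72/33 = 1 - 72*1/33 = 1 - 24/11 = -13/11)
(-12485 + 13404) + N(m(5, 7), 139) = (-12485 + 13404) - 13/11 = 919 - 13/11 = 10096/11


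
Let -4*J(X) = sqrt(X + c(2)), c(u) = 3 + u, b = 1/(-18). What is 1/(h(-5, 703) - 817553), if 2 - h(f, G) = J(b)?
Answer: -235454688/192496215628999 - 12*sqrt(178)/192496215628999 ≈ -1.2232e-6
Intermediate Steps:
b = -1/18 ≈ -0.055556
J(X) = -sqrt(5 + X)/4 (J(X) = -sqrt(X + (3 + 2))/4 = -sqrt(X + 5)/4 = -sqrt(5 + X)/4)
h(f, G) = 2 + sqrt(178)/24 (h(f, G) = 2 - (-1)*sqrt(5 - 1/18)/4 = 2 - (-1)*sqrt(89/18)/4 = 2 - (-1)*sqrt(178)/6/4 = 2 - (-1)*sqrt(178)/24 = 2 + sqrt(178)/24)
1/(h(-5, 703) - 817553) = 1/((2 + sqrt(178)/24) - 817553) = 1/(-817551 + sqrt(178)/24)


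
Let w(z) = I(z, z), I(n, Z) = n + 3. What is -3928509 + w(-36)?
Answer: -3928542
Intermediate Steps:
I(n, Z) = 3 + n
w(z) = 3 + z
-3928509 + w(-36) = -3928509 + (3 - 36) = -3928509 - 33 = -3928542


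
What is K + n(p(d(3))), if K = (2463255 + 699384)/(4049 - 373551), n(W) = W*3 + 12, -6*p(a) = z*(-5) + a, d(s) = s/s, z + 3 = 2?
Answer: 162879/369502 ≈ 0.44081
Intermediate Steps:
z = -1 (z = -3 + 2 = -1)
d(s) = 1
p(a) = -5/6 - a/6 (p(a) = -(-1*(-5) + a)/6 = -(5 + a)/6 = -5/6 - a/6)
n(W) = 12 + 3*W (n(W) = 3*W + 12 = 12 + 3*W)
K = -3162639/369502 (K = 3162639/(-369502) = 3162639*(-1/369502) = -3162639/369502 ≈ -8.5592)
K + n(p(d(3))) = -3162639/369502 + (12 + 3*(-5/6 - 1/6*1)) = -3162639/369502 + (12 + 3*(-5/6 - 1/6)) = -3162639/369502 + (12 + 3*(-1)) = -3162639/369502 + (12 - 3) = -3162639/369502 + 9 = 162879/369502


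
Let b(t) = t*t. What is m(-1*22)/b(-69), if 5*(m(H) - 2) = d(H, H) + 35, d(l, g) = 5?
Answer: 10/4761 ≈ 0.0021004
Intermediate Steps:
b(t) = t²
m(H) = 10 (m(H) = 2 + (5 + 35)/5 = 2 + (⅕)*40 = 2 + 8 = 10)
m(-1*22)/b(-69) = 10/((-69)²) = 10/4761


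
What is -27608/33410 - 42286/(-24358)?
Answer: 185074899/203450195 ≈ 0.90968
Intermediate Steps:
-27608/33410 - 42286/(-24358) = -27608*1/33410 - 42286*(-1/24358) = -13804/16705 + 21143/12179 = 185074899/203450195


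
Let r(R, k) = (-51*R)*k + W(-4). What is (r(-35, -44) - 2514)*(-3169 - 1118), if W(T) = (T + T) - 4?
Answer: 347529942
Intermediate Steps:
W(T) = -4 + 2*T (W(T) = 2*T - 4 = -4 + 2*T)
r(R, k) = -12 - 51*R*k (r(R, k) = (-51*R)*k + (-4 + 2*(-4)) = -51*R*k + (-4 - 8) = -51*R*k - 12 = -12 - 51*R*k)
(r(-35, -44) - 2514)*(-3169 - 1118) = ((-12 - 51*(-35)*(-44)) - 2514)*(-3169 - 1118) = ((-12 - 78540) - 2514)*(-4287) = (-78552 - 2514)*(-4287) = -81066*(-4287) = 347529942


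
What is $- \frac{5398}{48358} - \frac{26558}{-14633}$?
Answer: $\frac{602651415}{353811307} \approx 1.7033$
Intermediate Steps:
$- \frac{5398}{48358} - \frac{26558}{-14633} = \left(-5398\right) \frac{1}{48358} - - \frac{26558}{14633} = - \frac{2699}{24179} + \frac{26558}{14633} = \frac{602651415}{353811307}$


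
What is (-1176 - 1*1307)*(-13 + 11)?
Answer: 4966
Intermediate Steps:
(-1176 - 1*1307)*(-13 + 11) = (-1176 - 1307)*(-2) = -2483*(-2) = 4966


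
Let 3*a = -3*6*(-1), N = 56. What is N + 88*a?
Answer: 584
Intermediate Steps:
a = 6 (a = (-3*6*(-1))/3 = (-18*(-1))/3 = (⅓)*18 = 6)
N + 88*a = 56 + 88*6 = 56 + 528 = 584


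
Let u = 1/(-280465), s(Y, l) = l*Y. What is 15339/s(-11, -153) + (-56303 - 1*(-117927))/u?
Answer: -9695973459647/561 ≈ -1.7283e+10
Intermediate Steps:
s(Y, l) = Y*l
u = -1/280465 ≈ -3.5655e-6
15339/s(-11, -153) + (-56303 - 1*(-117927))/u = 15339/((-11*(-153))) + (-56303 - 1*(-117927))/(-1/280465) = 15339/1683 + (-56303 + 117927)*(-280465) = 15339*(1/1683) + 61624*(-280465) = 5113/561 - 17283375160 = -9695973459647/561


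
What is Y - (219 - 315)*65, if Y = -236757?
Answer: -230517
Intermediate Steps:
Y - (219 - 315)*65 = -236757 - (219 - 315)*65 = -236757 - (-96)*65 = -236757 - 1*(-6240) = -236757 + 6240 = -230517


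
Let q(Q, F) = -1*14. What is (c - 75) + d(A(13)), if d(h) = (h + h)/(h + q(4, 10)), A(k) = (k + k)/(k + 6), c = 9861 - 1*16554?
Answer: -406093/60 ≈ -6768.2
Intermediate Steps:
c = -6693 (c = 9861 - 16554 = -6693)
q(Q, F) = -14
A(k) = 2*k/(6 + k) (A(k) = (2*k)/(6 + k) = 2*k/(6 + k))
d(h) = 2*h/(-14 + h) (d(h) = (h + h)/(h - 14) = (2*h)/(-14 + h) = 2*h/(-14 + h))
(c - 75) + d(A(13)) = (-6693 - 75) + 2*(2*13/(6 + 13))/(-14 + 2*13/(6 + 13)) = -6768 + 2*(2*13/19)/(-14 + 2*13/19) = -6768 + 2*(2*13*(1/19))/(-14 + 2*13*(1/19)) = -6768 + 2*(26/19)/(-14 + 26/19) = -6768 + 2*(26/19)/(-240/19) = -6768 + 2*(26/19)*(-19/240) = -6768 - 13/60 = -406093/60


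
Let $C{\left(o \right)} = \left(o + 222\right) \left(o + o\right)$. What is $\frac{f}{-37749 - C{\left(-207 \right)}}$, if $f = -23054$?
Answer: $\frac{23054}{31539} \approx 0.73097$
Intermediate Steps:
$C{\left(o \right)} = 2 o \left(222 + o\right)$ ($C{\left(o \right)} = \left(222 + o\right) 2 o = 2 o \left(222 + o\right)$)
$\frac{f}{-37749 - C{\left(-207 \right)}} = - \frac{23054}{-37749 - 2 \left(-207\right) \left(222 - 207\right)} = - \frac{23054}{-37749 - 2 \left(-207\right) 15} = - \frac{23054}{-37749 - -6210} = - \frac{23054}{-37749 + 6210} = - \frac{23054}{-31539} = \left(-23054\right) \left(- \frac{1}{31539}\right) = \frac{23054}{31539}$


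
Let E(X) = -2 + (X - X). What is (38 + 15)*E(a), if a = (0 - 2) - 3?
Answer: -106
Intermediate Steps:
a = -5 (a = -2 - 3 = -5)
E(X) = -2 (E(X) = -2 + 0 = -2)
(38 + 15)*E(a) = (38 + 15)*(-2) = 53*(-2) = -106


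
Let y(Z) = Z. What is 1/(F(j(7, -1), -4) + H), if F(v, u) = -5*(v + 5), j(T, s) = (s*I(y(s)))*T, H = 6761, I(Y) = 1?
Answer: 1/6771 ≈ 0.00014769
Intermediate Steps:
j(T, s) = T*s (j(T, s) = (s*1)*T = s*T = T*s)
F(v, u) = -25 - 5*v (F(v, u) = -5*(5 + v) = -25 - 5*v)
1/(F(j(7, -1), -4) + H) = 1/((-25 - 35*(-1)) + 6761) = 1/((-25 - 5*(-7)) + 6761) = 1/((-25 + 35) + 6761) = 1/(10 + 6761) = 1/6771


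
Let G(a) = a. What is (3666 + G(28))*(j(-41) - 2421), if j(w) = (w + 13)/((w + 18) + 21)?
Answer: -8891458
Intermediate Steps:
j(w) = (13 + w)/(39 + w) (j(w) = (13 + w)/((18 + w) + 21) = (13 + w)/(39 + w))
(3666 + G(28))*(j(-41) - 2421) = (3666 + 28)*((13 - 41)/(39 - 41) - 2421) = 3694*(-28/(-2) - 2421) = 3694*(-½*(-28) - 2421) = 3694*(14 - 2421) = 3694*(-2407) = -8891458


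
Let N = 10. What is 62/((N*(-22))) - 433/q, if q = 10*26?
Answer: -5569/2860 ≈ -1.9472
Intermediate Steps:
q = 260
62/((N*(-22))) - 433/q = 62/((10*(-22))) - 433/260 = 62/(-220) - 433*1/260 = 62*(-1/220) - 433/260 = -31/110 - 433/260 = -5569/2860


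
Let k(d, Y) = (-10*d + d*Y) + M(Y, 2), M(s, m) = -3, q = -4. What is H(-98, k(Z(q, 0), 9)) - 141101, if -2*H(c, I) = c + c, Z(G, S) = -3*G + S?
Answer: -141003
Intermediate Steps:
Z(G, S) = S - 3*G
k(d, Y) = -3 - 10*d + Y*d (k(d, Y) = (-10*d + d*Y) - 3 = (-10*d + Y*d) - 3 = -3 - 10*d + Y*d)
H(c, I) = -c (H(c, I) = -(c + c)/2 = -c)
H(-98, k(Z(q, 0), 9)) - 141101 = -1*(-98) - 141101 = 98 - 141101 = -141003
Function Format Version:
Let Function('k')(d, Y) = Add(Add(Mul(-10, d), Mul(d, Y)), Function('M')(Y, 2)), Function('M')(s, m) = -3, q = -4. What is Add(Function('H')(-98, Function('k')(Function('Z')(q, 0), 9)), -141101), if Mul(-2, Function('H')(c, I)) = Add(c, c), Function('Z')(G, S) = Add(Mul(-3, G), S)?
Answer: -141003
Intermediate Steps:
Function('Z')(G, S) = Add(S, Mul(-3, G))
Function('k')(d, Y) = Add(-3, Mul(-10, d), Mul(Y, d)) (Function('k')(d, Y) = Add(Add(Mul(-10, d), Mul(d, Y)), -3) = Add(Add(Mul(-10, d), Mul(Y, d)), -3) = Add(-3, Mul(-10, d), Mul(Y, d)))
Function('H')(c, I) = Mul(-1, c) (Function('H')(c, I) = Mul(Rational(-1, 2), Add(c, c)) = Mul(Rational(-1, 2), Mul(2, c)) = Mul(-1, c))
Add(Function('H')(-98, Function('k')(Function('Z')(q, 0), 9)), -141101) = Add(Mul(-1, -98), -141101) = Add(98, -141101) = -141003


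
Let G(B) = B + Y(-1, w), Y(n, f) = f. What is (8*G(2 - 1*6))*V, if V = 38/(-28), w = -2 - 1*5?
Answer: 836/7 ≈ 119.43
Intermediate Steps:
w = -7 (w = -2 - 5 = -7)
V = -19/14 (V = 38*(-1/28) = -19/14 ≈ -1.3571)
G(B) = -7 + B (G(B) = B - 7 = -7 + B)
(8*G(2 - 1*6))*V = (8*(-7 + (2 - 1*6)))*(-19/14) = (8*(-7 + (2 - 6)))*(-19/14) = (8*(-7 - 4))*(-19/14) = (8*(-11))*(-19/14) = -88*(-19/14) = 836/7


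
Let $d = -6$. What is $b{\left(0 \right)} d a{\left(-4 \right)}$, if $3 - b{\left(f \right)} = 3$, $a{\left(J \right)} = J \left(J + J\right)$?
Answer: $0$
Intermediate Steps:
$a{\left(J \right)} = 2 J^{2}$ ($a{\left(J \right)} = J 2 J = 2 J^{2}$)
$b{\left(f \right)} = 0$ ($b{\left(f \right)} = 3 - 3 = 0$)
$b{\left(0 \right)} d a{\left(-4 \right)} = 0 \left(-6\right) 2 \left(-4\right)^{2} = 0 \cdot 2 \cdot 16 = 0 \cdot 32 = 0$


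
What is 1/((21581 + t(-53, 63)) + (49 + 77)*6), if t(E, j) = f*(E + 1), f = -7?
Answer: 1/22701 ≈ 4.4051e-5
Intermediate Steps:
t(E, j) = -7 - 7*E (t(E, j) = -7*(E + 1) = -7*(1 + E) = -7 - 7*E)
1/((21581 + t(-53, 63)) + (49 + 77)*6) = 1/((21581 + (-7 - 7*(-53))) + (49 + 77)*6) = 1/((21581 + (-7 + 371)) + 126*6) = 1/((21581 + 364) + 756) = 1/(21945 + 756) = 1/22701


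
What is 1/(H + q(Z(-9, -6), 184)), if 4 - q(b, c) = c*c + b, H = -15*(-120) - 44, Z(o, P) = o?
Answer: -1/32087 ≈ -3.1165e-5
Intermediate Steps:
H = 1756 (H = 1800 - 44 = 1756)
q(b, c) = 4 - b - c² (q(b, c) = 4 - (c*c + b) = 4 - (c² + b) = 4 - (b + c²) = 4 + (-b - c²) = 4 - b - c²)
1/(H + q(Z(-9, -6), 184)) = 1/(1756 + (4 - 1*(-9) - 1*184²)) = 1/(1756 + (4 + 9 - 1*33856)) = 1/(1756 + (4 + 9 - 33856)) = 1/(1756 - 33843) = 1/(-32087) = -1/32087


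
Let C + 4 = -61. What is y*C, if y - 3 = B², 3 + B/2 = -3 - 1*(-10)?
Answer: -4355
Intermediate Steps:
C = -65 (C = -4 - 61 = -65)
B = 8 (B = -6 + 2*(-3 - 1*(-10)) = -6 + 2*(-3 + 10) = -6 + 2*7 = -6 + 14 = 8)
y = 67 (y = 3 + 8² = 3 + 64 = 67)
y*C = 67*(-65) = -4355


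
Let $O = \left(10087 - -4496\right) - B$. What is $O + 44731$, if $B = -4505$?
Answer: $63819$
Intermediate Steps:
$O = 19088$ ($O = \left(10087 - -4496\right) - -4505 = \left(10087 + 4496\right) + 4505 = 14583 + 4505 = 19088$)
$O + 44731 = 19088 + 44731 = 63819$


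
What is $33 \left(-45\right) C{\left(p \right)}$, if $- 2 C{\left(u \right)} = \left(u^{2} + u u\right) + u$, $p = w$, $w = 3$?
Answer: $\frac{31185}{2} \approx 15593.0$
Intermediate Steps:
$p = 3$
$C{\left(u \right)} = - u^{2} - \frac{u}{2}$ ($C{\left(u \right)} = - \frac{\left(u^{2} + u u\right) + u}{2} = - \frac{\left(u^{2} + u^{2}\right) + u}{2} = - \frac{2 u^{2} + u}{2} = - \frac{u + 2 u^{2}}{2} = - u^{2} - \frac{u}{2}$)
$33 \left(-45\right) C{\left(p \right)} = 33 \left(-45\right) \left(\left(-1\right) 3 \left(\frac{1}{2} + 3\right)\right) = - 1485 \left(\left(-1\right) 3 \cdot \frac{7}{2}\right) = \left(-1485\right) \left(- \frac{21}{2}\right) = \frac{31185}{2}$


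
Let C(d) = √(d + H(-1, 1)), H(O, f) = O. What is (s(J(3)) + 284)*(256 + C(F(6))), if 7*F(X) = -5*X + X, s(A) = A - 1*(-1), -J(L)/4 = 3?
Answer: 69888 + 39*I*√217 ≈ 69888.0 + 574.51*I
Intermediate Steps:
J(L) = -12 (J(L) = -4*3 = -12)
s(A) = 1 + A (s(A) = A + 1 = 1 + A)
F(X) = -4*X/7 (F(X) = (-5*X + X)/7 = (-4*X)/7 = -4*X/7)
C(d) = √(-1 + d) (C(d) = √(d - 1) = √(-1 + d))
(s(J(3)) + 284)*(256 + C(F(6))) = ((1 - 12) + 284)*(256 + √(-1 - 4/7*6)) = (-11 + 284)*(256 + √(-1 - 24/7)) = 273*(256 + √(-31/7)) = 273*(256 + I*√217/7) = 69888 + 39*I*√217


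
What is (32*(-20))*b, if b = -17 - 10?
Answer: 17280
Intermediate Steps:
b = -27
(32*(-20))*b = (32*(-20))*(-27) = -640*(-27) = 17280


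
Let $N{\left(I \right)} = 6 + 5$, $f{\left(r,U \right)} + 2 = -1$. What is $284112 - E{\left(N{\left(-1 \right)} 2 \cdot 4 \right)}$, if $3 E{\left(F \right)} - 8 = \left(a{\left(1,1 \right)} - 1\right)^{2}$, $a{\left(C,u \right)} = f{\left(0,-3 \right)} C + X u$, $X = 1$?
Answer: $\frac{852319}{3} \approx 2.8411 \cdot 10^{5}$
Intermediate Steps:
$f{\left(r,U \right)} = -3$ ($f{\left(r,U \right)} = -2 - 1 = -3$)
$N{\left(I \right)} = 11$
$a{\left(C,u \right)} = u - 3 C$ ($a{\left(C,u \right)} = - 3 C + 1 u = - 3 C + u = u - 3 C$)
$E{\left(F \right)} = \frac{17}{3}$ ($E{\left(F \right)} = \frac{8}{3} + \frac{\left(\left(1 - 3\right) - 1\right)^{2}}{3} = \frac{8}{3} + \frac{\left(-2 - 1\right)^{2}}{3} = \frac{8}{3} + \frac{\left(-3\right)^{2}}{3} = \frac{8}{3} + \frac{1}{3} \cdot 9 = \frac{8}{3} + 3 = \frac{17}{3}$)
$284112 - E{\left(N{\left(-1 \right)} 2 \cdot 4 \right)} = 284112 - \frac{17}{3} = \frac{852319}{3}$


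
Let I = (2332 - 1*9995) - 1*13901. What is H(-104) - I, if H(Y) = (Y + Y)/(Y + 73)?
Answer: 668692/31 ≈ 21571.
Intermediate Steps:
H(Y) = 2*Y/(73 + Y) (H(Y) = (2*Y)/(73 + Y) = 2*Y/(73 + Y))
I = -21564 (I = (2332 - 9995) - 13901 = -7663 - 13901 = -21564)
H(-104) - I = 2*(-104)/(73 - 104) - 1*(-21564) = 2*(-104)/(-31) + 21564 = 2*(-104)*(-1/31) + 21564 = 208/31 + 21564 = 668692/31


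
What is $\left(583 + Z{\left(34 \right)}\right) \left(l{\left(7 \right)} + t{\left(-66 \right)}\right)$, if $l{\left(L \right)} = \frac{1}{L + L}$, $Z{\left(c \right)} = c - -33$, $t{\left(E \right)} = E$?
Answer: $- \frac{299975}{7} \approx -42854.0$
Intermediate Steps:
$Z{\left(c \right)} = 33 + c$ ($Z{\left(c \right)} = c + 33 = 33 + c$)
$l{\left(L \right)} = \frac{1}{2 L}$
$\left(583 + Z{\left(34 \right)}\right) \left(l{\left(7 \right)} + t{\left(-66 \right)}\right) = \left(583 + \left(33 + 34\right)\right) \left(\frac{1}{2 \cdot 7} - 66\right) = \left(583 + 67\right) \left(\frac{1}{2} \cdot \frac{1}{7} - 66\right) = 650 \left(\frac{1}{14} - 66\right) = 650 \left(- \frac{923}{14}\right) = - \frac{299975}{7}$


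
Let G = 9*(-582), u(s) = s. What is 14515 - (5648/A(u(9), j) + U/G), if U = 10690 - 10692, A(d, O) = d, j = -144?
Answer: 36371216/2619 ≈ 13887.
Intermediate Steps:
U = -2
G = -5238
14515 - (5648/A(u(9), j) + U/G) = 14515 - (5648/9 - 2/(-5238)) = 14515 - (5648*(1/9) - 2*(-1/5238)) = 14515 - (5648/9 + 1/2619) = 14515 - 1*1643569/2619 = 14515 - 1643569/2619 = 36371216/2619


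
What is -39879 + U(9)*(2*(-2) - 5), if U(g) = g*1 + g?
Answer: -40041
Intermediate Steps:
U(g) = 2*g (U(g) = g + g = 2*g)
-39879 + U(9)*(2*(-2) - 5) = -39879 + (2*9)*(2*(-2) - 5) = -39879 + 18*(-4 - 5) = -39879 + 18*(-9) = -39879 - 162 = -40041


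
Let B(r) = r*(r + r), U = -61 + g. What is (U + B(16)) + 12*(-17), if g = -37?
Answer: 210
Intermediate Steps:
U = -98 (U = -61 - 37 = -98)
B(r) = 2*r² (B(r) = r*(2*r) = 2*r²)
(U + B(16)) + 12*(-17) = (-98 + 2*16²) + 12*(-17) = (-98 + 2*256) - 204 = (-98 + 512) - 204 = 414 - 204 = 210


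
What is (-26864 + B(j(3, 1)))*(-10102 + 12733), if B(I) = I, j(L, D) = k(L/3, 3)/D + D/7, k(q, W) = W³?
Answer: -494254398/7 ≈ -7.0608e+7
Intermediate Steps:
j(L, D) = 27/D + D/7 (j(L, D) = 3³/D + D/7 = 27/D + D*(⅐) = 27/D + D/7)
(-26864 + B(j(3, 1)))*(-10102 + 12733) = (-26864 + (27/1 + (⅐)*1))*(-10102 + 12733) = (-26864 + (27*1 + ⅐))*2631 = (-26864 + (27 + ⅐))*2631 = (-26864 + 190/7)*2631 = -187858/7*2631 = -494254398/7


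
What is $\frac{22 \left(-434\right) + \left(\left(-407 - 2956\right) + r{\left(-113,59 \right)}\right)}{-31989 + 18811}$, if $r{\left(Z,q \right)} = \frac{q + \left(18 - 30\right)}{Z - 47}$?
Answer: $\frac{2065807}{2108480} \approx 0.97976$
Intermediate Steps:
$r{\left(Z,q \right)} = \frac{-12 + q}{-47 + Z}$ ($r{\left(Z,q \right)} = \frac{q + \left(18 - 30\right)}{-47 + Z} = \frac{q - 12}{-47 + Z} = \frac{-12 + q}{-47 + Z}$)
$\frac{22 \left(-434\right) + \left(\left(-407 - 2956\right) + r{\left(-113,59 \right)}\right)}{-31989 + 18811} = \frac{22 \left(-434\right) + \left(\left(-407 - 2956\right) + \frac{-12 + 59}{-47 - 113}\right)}{-31989 + 18811} = \frac{-9548 - \left(3363 - \frac{1}{-160} \cdot 47\right)}{-13178} = \left(-9548 - \frac{538127}{160}\right) \left(- \frac{1}{13178}\right) = \left(- \frac{2065807}{160}\right) \left(- \frac{1}{13178}\right) = \frac{2065807}{2108480}$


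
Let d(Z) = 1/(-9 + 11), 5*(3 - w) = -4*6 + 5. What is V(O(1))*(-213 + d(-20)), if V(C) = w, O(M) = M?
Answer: -1445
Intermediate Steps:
w = 34/5 (w = 3 - (-4*6 + 5)/5 = 3 - (-24 + 5)/5 = 3 - ⅕*(-19) = 3 + 19/5 = 34/5 ≈ 6.8000)
V(C) = 34/5
d(Z) = ½ (d(Z) = 1/2 = ½)
V(O(1))*(-213 + d(-20)) = 34*(-213 + ½)/5 = (34/5)*(-425/2) = -1445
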